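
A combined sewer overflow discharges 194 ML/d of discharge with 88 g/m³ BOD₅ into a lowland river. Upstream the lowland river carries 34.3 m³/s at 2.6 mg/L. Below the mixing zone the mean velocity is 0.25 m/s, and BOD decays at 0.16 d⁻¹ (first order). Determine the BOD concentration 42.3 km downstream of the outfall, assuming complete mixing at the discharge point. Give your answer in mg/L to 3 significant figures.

194 ML/d = 2.245 m³/s.
After complete mixing, C₀ = (2.245·88 + 34.3·2.6) / 36.55 = 7.847 mg/L.
Travel time t = 4.23e+04 m / 0.25 m/s = 1.692e+05 s = 1.958 d.
C = 7.847·exp(−0.16·1.958) = 7.847·0.731 = 5.736 mg/L.

5.74 mg/L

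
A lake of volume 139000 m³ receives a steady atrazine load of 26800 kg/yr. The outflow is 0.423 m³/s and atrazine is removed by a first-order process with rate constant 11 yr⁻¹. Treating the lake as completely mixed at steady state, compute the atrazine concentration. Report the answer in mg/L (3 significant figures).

1.80 mg/L

Outflow Q = 0.423 m³/s × 3.156e+07 s/yr = 1.335e+07 m³/yr.
Steady-state CSTR mass balance: W = Q·C + k·V·C, so C = W/(Q + kV).
Q + kV = 1.335e+07 + 11·139000 = 1.488e+07 m³/yr.
C = 26800/1.488e+07 = 0.001801 kg/m³ = 1.801 mg/L.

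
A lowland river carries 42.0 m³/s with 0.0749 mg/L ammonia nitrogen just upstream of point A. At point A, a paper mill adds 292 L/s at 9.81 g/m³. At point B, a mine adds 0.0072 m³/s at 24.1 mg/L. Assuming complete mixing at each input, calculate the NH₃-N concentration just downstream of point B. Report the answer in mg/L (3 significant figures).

0.146 mg/L

292 L/s = 0.292 m³/s.
After input A: C = (42·0.0749 + 0.292·9.81) / 42.29 = 0.1421 mg/L.
After input B: C = (42.29·0.1421 + 0.0072·24.1) / 42.3 = 0.1462 mg/L.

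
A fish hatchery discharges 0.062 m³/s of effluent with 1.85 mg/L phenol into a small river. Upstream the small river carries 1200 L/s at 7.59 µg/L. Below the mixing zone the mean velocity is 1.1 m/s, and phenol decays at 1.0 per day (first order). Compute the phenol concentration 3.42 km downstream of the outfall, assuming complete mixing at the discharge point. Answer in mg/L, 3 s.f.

1200 L/s = 1.2 m³/s.
7.59 µg/L = 0.00759 mg/L.
After complete mixing, C₀ = (0.062·1.85 + 1.2·0.00759) / 1.262 = 0.0981 mg/L.
Travel time t = 3420 m / 1.1 m/s = 3109 s = 0.03598 d.
C = 0.0981·exp(−1.0·0.03598) = 0.0981·0.9647 = 0.09464 mg/L.

0.0946 mg/L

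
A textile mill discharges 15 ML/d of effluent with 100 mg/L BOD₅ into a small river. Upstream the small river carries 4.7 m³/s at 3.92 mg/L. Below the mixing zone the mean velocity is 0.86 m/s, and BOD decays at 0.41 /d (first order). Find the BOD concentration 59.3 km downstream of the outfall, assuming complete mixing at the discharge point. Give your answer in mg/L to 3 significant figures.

5.29 mg/L

15 ML/d = 0.1736 m³/s.
After complete mixing, C₀ = (0.1736·100 + 4.7·3.92) / 4.874 = 7.343 mg/L.
Travel time t = 5.93e+04 m / 0.86 m/s = 6.895e+04 s = 0.7981 d.
C = 7.343·exp(−0.41·0.7981) = 7.343·0.7209 = 5.294 mg/L.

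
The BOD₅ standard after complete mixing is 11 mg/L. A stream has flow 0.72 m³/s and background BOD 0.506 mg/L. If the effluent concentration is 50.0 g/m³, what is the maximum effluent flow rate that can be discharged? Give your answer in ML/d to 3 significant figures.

Mass balance at complete mixing: C_std·(Q_w + Q_r) = Q_w·C_e + Q_r·C_b.
Rearranging, Q_w = Q_r·(C_std − C_b)/(C_e − C_std) = 0.72·(11 − 0.506) / (50 − 11) = 0.1937 m³/s.
= 16.74 ML/d.

16.7 ML/d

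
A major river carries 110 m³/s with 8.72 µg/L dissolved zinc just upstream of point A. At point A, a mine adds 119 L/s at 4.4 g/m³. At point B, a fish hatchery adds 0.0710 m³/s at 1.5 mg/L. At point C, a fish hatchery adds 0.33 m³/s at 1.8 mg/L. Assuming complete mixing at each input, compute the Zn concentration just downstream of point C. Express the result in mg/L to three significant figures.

8.72 µg/L = 0.00872 mg/L.
119 L/s = 0.119 m³/s.
After input A: C = (110·0.00872 + 0.119·4.4) / 110.1 = 0.01347 mg/L.
After input B: C = (110.1·0.01347 + 0.071·1.5) / 110.2 = 0.01442 mg/L.
After input C: C = (110.2·0.01442 + 0.33·1.8) / 110.5 = 0.01975 mg/L.

0.0198 mg/L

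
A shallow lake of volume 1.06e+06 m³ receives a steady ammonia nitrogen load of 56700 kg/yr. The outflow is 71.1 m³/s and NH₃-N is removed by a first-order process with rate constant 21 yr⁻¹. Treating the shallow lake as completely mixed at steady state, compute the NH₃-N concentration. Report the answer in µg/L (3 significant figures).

Outflow Q = 71.1 m³/s × 3.156e+07 s/yr = 2.244e+09 m³/yr.
Steady-state CSTR mass balance: W = Q·C + k·V·C, so C = W/(Q + kV).
Q + kV = 2.244e+09 + 21·1.06e+06 = 2.266e+09 m³/yr.
C = 56700/2.266e+09 = 2.502e-05 kg/m³ = 0.02502 mg/L = 25.02 µg/L.

25.0 µg/L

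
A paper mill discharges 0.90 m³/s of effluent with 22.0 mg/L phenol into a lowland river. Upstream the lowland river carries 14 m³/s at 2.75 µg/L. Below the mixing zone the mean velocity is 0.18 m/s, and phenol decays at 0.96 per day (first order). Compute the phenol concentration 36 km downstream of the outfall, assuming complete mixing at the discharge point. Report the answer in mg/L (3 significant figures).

0.144 mg/L

2.75 µg/L = 0.00275 mg/L.
After complete mixing, C₀ = (0.9·22 + 14·0.00275) / 14.9 = 1.331 mg/L.
Travel time t = 3.6e+04 m / 0.18 m/s = 2e+05 s = 2.315 d.
C = 1.331·exp(−0.96·2.315) = 1.331·0.1084 = 0.1443 mg/L.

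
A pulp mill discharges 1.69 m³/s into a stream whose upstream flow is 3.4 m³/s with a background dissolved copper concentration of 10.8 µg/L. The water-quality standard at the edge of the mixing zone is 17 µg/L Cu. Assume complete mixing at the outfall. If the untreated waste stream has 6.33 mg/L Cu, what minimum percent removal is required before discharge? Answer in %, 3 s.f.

10.8 µg/L = 0.0108 mg/L.
17 µg/L = 0.017 mg/L.
Mass balance: 0.017·5.09 = 1.69·Cₑ + 3.4·0.0108.
Cₑ = (0.08653 − 0.03672) / 1.69 = 0.02947 mg/L.
Required removal = 1 − 0.02947/6.33 = 99.53 %.

99.5 %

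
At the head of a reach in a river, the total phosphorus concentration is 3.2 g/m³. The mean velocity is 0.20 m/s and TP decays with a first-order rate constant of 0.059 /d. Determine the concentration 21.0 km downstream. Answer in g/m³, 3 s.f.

Travel time t = 21.0 km / 0.20 m/s = 2.1e+04/0.20 = 1.05e+05 s = 1.215 d.
First-order decay: C = 3.2·exp(−0.059·1.215) = 3.2·0.9308 = 2.979 g/m³.

2.98 g/m³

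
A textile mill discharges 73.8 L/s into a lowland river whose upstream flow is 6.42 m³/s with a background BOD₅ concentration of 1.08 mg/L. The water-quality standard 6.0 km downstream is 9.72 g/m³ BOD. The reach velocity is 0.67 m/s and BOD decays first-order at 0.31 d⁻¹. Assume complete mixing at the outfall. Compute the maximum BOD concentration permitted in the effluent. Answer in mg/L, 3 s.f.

789 mg/L

73.8 L/s = 0.0738 m³/s.
Travel time to the compliance point: t = 6000/0.67 = 8955 s = 0.1036 d; decay factor exp(−0.31·0.1036) = 0.9684.
So the concentration just after mixing may be at most 9.72/0.9684 = 10.04 mg/L.
Mass balance: 10.04·6.494 = 0.0738·Cₑ + 6.42·1.08.
Cₑ = (65.18 − 6.934) / 0.0738 = 789.3 mg/L.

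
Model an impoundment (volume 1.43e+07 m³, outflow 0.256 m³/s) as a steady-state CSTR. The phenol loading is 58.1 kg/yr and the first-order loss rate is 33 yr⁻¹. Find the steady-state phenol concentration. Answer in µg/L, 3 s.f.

0.121 µg/L

Outflow Q = 0.256 m³/s × 3.156e+07 s/yr = 8.079e+06 m³/yr.
Steady-state CSTR mass balance: W = Q·C + k·V·C, so C = W/(Q + kV).
Q + kV = 8.079e+06 + 33·1.43e+07 = 4.8e+08 m³/yr.
C = 58.1/4.8e+08 = 1.21e-07 kg/m³ = 0.000121 mg/L = 0.121 µg/L.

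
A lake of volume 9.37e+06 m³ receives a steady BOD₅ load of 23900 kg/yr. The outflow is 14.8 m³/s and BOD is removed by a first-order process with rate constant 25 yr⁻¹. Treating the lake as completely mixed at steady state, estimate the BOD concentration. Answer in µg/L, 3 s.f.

34.1 µg/L

Outflow Q = 14.8 m³/s × 3.156e+07 s/yr = 4.671e+08 m³/yr.
Steady-state CSTR mass balance: W = Q·C + k·V·C, so C = W/(Q + kV).
Q + kV = 4.671e+08 + 25·9.37e+06 = 7.013e+08 m³/yr.
C = 23900/7.013e+08 = 3.408e-05 kg/m³ = 0.03408 mg/L = 34.08 µg/L.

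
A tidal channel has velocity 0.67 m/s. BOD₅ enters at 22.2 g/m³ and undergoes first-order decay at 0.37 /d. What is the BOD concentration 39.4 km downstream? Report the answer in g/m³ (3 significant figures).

17.3 g/m³

Travel time t = 39.4 km / 0.67 m/s = 3.94e+04/0.67 = 5.881e+04 s = 0.6806 d.
First-order decay: C = 22.2·exp(−0.37·0.6806) = 22.2·0.7774 = 17.26 g/m³.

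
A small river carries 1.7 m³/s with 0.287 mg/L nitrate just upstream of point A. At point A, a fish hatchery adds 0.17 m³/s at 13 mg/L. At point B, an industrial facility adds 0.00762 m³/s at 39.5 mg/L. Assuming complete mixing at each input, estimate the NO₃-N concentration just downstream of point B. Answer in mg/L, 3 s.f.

After input A: C = (1.7·0.287 + 0.17·13) / 1.87 = 1.443 mg/L.
After input B: C = (1.87·1.443 + 0.00762·39.5) / 1.878 = 1.597 mg/L.

1.60 mg/L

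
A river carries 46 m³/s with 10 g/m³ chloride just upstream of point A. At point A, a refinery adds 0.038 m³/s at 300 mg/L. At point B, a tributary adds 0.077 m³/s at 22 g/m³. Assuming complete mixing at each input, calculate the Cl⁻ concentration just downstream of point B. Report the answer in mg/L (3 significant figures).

10.3 mg/L

After input A: C = (46·10 + 0.038·300) / 46.04 = 10.24 mg/L.
After input B: C = (46.04·10.24 + 0.077·22) / 46.11 = 10.26 mg/L.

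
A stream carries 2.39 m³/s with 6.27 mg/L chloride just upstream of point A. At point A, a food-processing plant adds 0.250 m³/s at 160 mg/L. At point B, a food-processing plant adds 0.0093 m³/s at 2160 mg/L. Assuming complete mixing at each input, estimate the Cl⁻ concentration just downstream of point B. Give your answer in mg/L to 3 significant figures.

After input A: C = (2.39·6.27 + 0.25·160) / 2.64 = 20.83 mg/L.
After input B: C = (2.64·20.83 + 0.0093·2160) / 2.649 = 28.34 mg/L.

28.3 mg/L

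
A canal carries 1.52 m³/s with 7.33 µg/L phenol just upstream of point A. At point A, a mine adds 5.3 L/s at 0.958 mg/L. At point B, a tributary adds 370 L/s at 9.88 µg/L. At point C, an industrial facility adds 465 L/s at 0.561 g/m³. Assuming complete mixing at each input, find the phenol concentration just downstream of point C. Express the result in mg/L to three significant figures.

0.119 mg/L

7.33 µg/L = 0.00733 mg/L.
5.3 L/s = 0.0053 m³/s.
After input A: C = (1.52·0.00733 + 0.0053·0.958) / 1.525 = 0.01063 mg/L.
370 L/s = 0.37 m³/s.
9.88 µg/L = 0.00988 mg/L.
After input B: C = (1.525·0.01063 + 0.37·0.00988) / 1.895 = 0.01049 mg/L.
465 L/s = 0.465 m³/s.
After input C: C = (1.895·0.01049 + 0.465·0.561) / 2.36 = 0.1189 mg/L.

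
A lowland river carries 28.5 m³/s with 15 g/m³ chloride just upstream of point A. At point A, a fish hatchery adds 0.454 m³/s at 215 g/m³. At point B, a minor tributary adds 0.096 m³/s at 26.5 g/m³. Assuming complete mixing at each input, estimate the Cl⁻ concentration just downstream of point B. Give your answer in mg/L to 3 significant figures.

18.2 mg/L

After input A: C = (28.5·15 + 0.454·215) / 28.95 = 18.14 mg/L.
After input B: C = (28.95·18.14 + 0.096·26.5) / 29.05 = 18.16 mg/L.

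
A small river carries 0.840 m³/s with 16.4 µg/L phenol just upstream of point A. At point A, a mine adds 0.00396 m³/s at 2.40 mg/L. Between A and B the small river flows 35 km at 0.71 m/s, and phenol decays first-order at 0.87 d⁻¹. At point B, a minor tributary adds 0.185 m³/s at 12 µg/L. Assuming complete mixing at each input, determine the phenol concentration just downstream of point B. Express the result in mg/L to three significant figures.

0.0159 mg/L

16.4 µg/L = 0.0164 mg/L.
After input A: C = (0.84·0.0164 + 0.00396·2.4) / 0.844 = 0.02758 mg/L.
Over the 35 km reach to input B (t = 4.93e+04 s = 0.5706 d), decay gives C = 0.02758·exp(−0.87·0.5706) = 0.01679 mg/L.
12 µg/L = 0.012 mg/L.
After input B: C = (0.844·0.01679 + 0.185·0.012) / 1.029 = 0.01593 mg/L.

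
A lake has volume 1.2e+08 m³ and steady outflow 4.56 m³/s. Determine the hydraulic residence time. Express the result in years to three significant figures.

0.834 yr

Q = 4.56 m³/s × 3.156e+07 s/yr = 1.439e+08 m³/yr.
Hydraulic residence time τ = V/Q = 1.2e+08/1.439e+08 = 0.8339 yr.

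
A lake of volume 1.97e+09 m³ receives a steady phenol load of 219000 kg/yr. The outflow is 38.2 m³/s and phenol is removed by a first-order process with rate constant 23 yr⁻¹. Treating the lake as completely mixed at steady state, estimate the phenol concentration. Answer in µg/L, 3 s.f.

4.71 µg/L

Outflow Q = 38.2 m³/s × 3.156e+07 s/yr = 1.206e+09 m³/yr.
Steady-state CSTR mass balance: W = Q·C + k·V·C, so C = W/(Q + kV).
Q + kV = 1.206e+09 + 23·1.97e+09 = 4.652e+10 m³/yr.
C = 219000/4.652e+10 = 4.708e-06 kg/m³ = 0.004708 mg/L = 4.708 µg/L.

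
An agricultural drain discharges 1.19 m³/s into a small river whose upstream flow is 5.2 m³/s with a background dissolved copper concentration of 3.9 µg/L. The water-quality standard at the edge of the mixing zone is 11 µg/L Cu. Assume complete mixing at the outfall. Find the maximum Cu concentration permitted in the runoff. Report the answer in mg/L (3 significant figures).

0.0420 mg/L

3.9 µg/L = 0.0039 mg/L.
11 µg/L = 0.011 mg/L.
Mass balance: 0.011·6.39 = 1.19·Cₑ + 5.2·0.0039.
Cₑ = (0.07029 − 0.02028) / 1.19 = 0.04203 mg/L.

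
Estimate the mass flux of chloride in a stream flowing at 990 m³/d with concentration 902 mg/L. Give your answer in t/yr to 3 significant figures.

326 t/yr

990 m³/d = 0.01146 m³/s.
Mass flux = Q·C = 0.01146 m³/s × 902 g/m³ = 10.34 g/s.
= 10.34 g/s × 31.56 = 326.2 t/yr.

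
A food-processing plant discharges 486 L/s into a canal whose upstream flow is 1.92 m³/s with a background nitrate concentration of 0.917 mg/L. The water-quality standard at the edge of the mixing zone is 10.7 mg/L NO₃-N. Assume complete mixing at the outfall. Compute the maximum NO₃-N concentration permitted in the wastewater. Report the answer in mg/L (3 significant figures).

486 L/s = 0.486 m³/s.
Mass balance: 10.7·2.406 = 0.486·Cₑ + 1.92·0.917.
Cₑ = (25.74 − 1.761) / 0.486 = 49.35 mg/L.

49.3 mg/L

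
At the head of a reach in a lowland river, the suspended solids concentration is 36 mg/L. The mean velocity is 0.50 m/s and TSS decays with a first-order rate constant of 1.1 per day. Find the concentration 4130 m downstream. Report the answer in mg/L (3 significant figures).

Travel time t = 4130 m / 0.50 m/s = 4130/0.50 = 8260 s = 0.0956 d.
First-order decay: C = 36·exp(−1.1·0.0956) = 36·0.9002 = 32.41 mg/L.

32.4 mg/L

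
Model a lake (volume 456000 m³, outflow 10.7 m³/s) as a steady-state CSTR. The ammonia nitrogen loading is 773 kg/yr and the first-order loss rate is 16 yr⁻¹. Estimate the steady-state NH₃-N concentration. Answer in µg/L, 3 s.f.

Outflow Q = 10.7 m³/s × 3.156e+07 s/yr = 3.377e+08 m³/yr.
Steady-state CSTR mass balance: W = Q·C + k·V·C, so C = W/(Q + kV).
Q + kV = 3.377e+08 + 16·456000 = 3.45e+08 m³/yr.
C = 773/3.45e+08 = 2.241e-06 kg/m³ = 0.002241 mg/L = 2.241 µg/L.

2.24 µg/L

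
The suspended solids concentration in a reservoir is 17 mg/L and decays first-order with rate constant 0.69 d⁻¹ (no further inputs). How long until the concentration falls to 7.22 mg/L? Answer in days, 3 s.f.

1.24 d

t = ln(C₀/C)/k = ln(17/7.22)/0.69 = 0.8564/0.69 = 1.241 d.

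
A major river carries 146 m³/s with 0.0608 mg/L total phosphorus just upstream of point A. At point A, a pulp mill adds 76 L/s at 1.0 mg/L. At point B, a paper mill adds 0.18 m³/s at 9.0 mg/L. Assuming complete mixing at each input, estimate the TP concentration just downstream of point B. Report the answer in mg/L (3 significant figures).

0.0723 mg/L

76 L/s = 0.076 m³/s.
After input A: C = (146·0.0608 + 0.076·1) / 146.1 = 0.06129 mg/L.
After input B: C = (146.1·0.06129 + 0.18·9) / 146.3 = 0.07229 mg/L.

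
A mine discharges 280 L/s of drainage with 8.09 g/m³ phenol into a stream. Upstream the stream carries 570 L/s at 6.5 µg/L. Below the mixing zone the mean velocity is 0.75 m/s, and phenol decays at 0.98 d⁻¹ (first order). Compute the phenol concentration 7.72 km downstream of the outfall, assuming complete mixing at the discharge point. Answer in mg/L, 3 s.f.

2.38 mg/L

280 L/s = 0.28 m³/s.
570 L/s = 0.57 m³/s.
6.5 µg/L = 0.0065 mg/L.
After complete mixing, C₀ = (0.28·8.09 + 0.57·0.0065) / 0.85 = 2.669 mg/L.
Travel time t = 7720 m / 0.75 m/s = 1.029e+04 s = 0.1191 d.
C = 2.669·exp(−0.98·0.1191) = 2.669·0.8898 = 2.375 mg/L.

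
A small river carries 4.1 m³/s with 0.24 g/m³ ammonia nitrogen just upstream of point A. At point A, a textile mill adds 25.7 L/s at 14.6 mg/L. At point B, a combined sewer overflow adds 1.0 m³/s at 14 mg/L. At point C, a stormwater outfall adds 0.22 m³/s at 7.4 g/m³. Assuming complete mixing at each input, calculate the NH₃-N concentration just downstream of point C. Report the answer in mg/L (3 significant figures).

3.18 mg/L

25.7 L/s = 0.0257 m³/s.
After input A: C = (4.1·0.24 + 0.0257·14.6) / 4.126 = 0.3295 mg/L.
After input B: C = (4.126·0.3295 + 1·14) / 5.126 = 2.997 mg/L.
After input C: C = (5.126·2.997 + 0.22·7.4) / 5.346 = 3.178 mg/L.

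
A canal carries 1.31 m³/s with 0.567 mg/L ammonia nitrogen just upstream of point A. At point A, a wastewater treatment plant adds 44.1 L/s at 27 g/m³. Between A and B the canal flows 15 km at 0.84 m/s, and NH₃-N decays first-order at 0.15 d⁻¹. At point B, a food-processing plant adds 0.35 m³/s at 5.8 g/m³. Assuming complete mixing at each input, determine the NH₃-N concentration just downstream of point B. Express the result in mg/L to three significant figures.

2.29 mg/L

44.1 L/s = 0.0441 m³/s.
After input A: C = (1.31·0.567 + 0.0441·27) / 1.354 = 1.428 mg/L.
Over the 15 km reach to input B (t = 1.786e+04 s = 0.2067 d), decay gives C = 1.428·exp(−0.15·0.2067) = 1.384 mg/L.
After input B: C = (1.354·1.384 + 0.35·5.8) / 1.704 = 2.291 mg/L.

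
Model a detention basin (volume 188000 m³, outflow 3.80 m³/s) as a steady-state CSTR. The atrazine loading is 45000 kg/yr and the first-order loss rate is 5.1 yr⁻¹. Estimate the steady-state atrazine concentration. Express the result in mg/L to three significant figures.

Outflow Q = 3.80 m³/s × 3.156e+07 s/yr = 1.199e+08 m³/yr.
Steady-state CSTR mass balance: W = Q·C + k·V·C, so C = W/(Q + kV).
Q + kV = 1.199e+08 + 5.1·188000 = 1.209e+08 m³/yr.
C = 45000/1.209e+08 = 0.0003723 kg/m³ = 0.3723 mg/L.

0.372 mg/L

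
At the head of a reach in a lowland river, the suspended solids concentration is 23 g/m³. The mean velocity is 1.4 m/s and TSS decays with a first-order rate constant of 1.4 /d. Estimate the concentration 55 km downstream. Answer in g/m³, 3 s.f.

Travel time t = 55 km / 1.4 m/s = 5.5e+04/1.4 = 3.929e+04 s = 0.4547 d.
First-order decay: C = 23·exp(−1.4·0.4547) = 23·0.5291 = 12.17 g/m³.

12.2 g/m³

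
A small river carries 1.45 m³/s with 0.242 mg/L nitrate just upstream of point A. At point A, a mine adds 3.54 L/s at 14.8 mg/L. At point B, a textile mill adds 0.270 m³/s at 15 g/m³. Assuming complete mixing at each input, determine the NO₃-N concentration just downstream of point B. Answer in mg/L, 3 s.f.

3.54 L/s = 0.00354 m³/s.
After input A: C = (1.45·0.242 + 0.00354·14.8) / 1.454 = 0.2775 mg/L.
After input B: C = (1.454·0.2775 + 0.27·15) / 1.724 = 2.584 mg/L.

2.58 mg/L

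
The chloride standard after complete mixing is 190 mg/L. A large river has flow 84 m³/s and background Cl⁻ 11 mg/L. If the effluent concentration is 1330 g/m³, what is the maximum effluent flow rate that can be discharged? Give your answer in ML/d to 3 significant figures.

1140 ML/d

Mass balance at complete mixing: C_std·(Q_w + Q_r) = Q_w·C_e + Q_r·C_b.
Rearranging, Q_w = Q_r·(C_std − C_b)/(C_e − C_std) = 84·(190 − 11) / (1330 − 190) = 13.19 m³/s.
= 1140 ML/d.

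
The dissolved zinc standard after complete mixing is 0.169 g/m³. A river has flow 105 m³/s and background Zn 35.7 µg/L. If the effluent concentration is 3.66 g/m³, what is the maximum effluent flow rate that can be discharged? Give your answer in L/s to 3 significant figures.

35.7 µg/L = 0.0357 mg/L.
Mass balance at complete mixing: C_std·(Q_w + Q_r) = Q_w·C_e + Q_r·C_b.
Rearranging, Q_w = Q_r·(C_std − C_b)/(C_e − C_std) = 105·(0.169 − 0.0357) / (3.66 − 0.169) = 4.009 m³/s.
= 4009 L/s.

4010 L/s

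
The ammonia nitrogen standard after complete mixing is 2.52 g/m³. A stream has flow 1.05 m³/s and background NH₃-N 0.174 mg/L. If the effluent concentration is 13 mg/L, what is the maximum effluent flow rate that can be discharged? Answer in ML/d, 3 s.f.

Mass balance at complete mixing: C_std·(Q_w + Q_r) = Q_w·C_e + Q_r·C_b.
Rearranging, Q_w = Q_r·(C_std − C_b)/(C_e − C_std) = 1.05·(2.52 − 0.174) / (13 − 2.52) = 0.235 m³/s.
= 20.31 ML/d.

20.3 ML/d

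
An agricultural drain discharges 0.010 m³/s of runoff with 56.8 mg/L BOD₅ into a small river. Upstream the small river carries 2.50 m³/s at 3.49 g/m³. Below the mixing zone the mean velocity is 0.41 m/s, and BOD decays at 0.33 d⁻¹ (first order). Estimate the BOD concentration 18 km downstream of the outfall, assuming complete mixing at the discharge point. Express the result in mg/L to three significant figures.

3.13 mg/L

After complete mixing, C₀ = (0.01·56.8 + 2.5·3.49) / 2.51 = 3.702 mg/L.
Travel time t = 1.8e+04 m / 0.41 m/s = 4.39e+04 s = 0.5081 d.
C = 3.702·exp(−0.33·0.5081) = 3.702·0.8456 = 3.131 mg/L.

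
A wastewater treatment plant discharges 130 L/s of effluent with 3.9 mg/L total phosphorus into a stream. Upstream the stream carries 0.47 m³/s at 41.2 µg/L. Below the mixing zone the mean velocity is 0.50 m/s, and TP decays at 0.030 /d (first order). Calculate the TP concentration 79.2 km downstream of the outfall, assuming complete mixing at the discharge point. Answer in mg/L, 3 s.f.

130 L/s = 0.13 m³/s.
41.2 µg/L = 0.0412 mg/L.
After complete mixing, C₀ = (0.13·3.9 + 0.47·0.0412) / 0.6 = 0.8773 mg/L.
Travel time t = 7.92e+04 m / 0.50 m/s = 1.584e+05 s = 1.833 d.
C = 0.8773·exp(−0.030·1.833) = 0.8773·0.9465 = 0.8303 mg/L.

0.830 mg/L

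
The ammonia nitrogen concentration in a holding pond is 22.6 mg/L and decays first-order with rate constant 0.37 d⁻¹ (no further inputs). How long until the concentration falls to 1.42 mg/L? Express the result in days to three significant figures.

7.48 d

t = ln(C₀/C)/k = ln(22.6/1.42)/0.37 = 2.767/0.37 = 7.479 d.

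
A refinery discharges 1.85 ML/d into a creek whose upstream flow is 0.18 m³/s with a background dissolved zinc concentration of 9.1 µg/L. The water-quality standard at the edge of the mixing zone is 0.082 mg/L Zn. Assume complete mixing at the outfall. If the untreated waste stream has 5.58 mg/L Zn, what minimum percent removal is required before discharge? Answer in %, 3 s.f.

87.5 %

1.85 ML/d = 0.02141 m³/s.
9.1 µg/L = 0.0091 mg/L.
Mass balance: 0.082·0.2014 = 0.02141·Cₑ + 0.18·0.0091.
Cₑ = (0.01652 − 0.001638) / 0.02141 = 0.6948 mg/L.
Required removal = 1 − 0.6948/5.58 = 87.55 %.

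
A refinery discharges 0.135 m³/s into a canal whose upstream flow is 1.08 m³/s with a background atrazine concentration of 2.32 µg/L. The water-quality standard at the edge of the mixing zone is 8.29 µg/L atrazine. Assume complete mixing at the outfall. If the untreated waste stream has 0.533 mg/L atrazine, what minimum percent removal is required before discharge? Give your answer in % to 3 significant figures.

2.32 µg/L = 0.00232 mg/L.
8.29 µg/L = 0.00829 mg/L.
Mass balance: 0.00829·1.215 = 0.135·Cₑ + 1.08·0.00232.
Cₑ = (0.01007 − 0.002506) / 0.135 = 0.05605 mg/L.
Required removal = 1 − 0.05605/0.533 = 89.48 %.

89.5 %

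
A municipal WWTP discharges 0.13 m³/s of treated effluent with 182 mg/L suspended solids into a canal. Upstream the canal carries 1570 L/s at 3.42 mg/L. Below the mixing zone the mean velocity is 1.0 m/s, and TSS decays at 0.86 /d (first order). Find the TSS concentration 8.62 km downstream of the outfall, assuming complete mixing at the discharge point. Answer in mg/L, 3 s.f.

1570 L/s = 1.57 m³/s.
After complete mixing, C₀ = (0.13·182 + 1.57·3.42) / 1.7 = 17.08 mg/L.
Travel time t = 8620 m / 1.0 m/s = 8620 s = 0.09977 d.
C = 17.08·exp(−0.86·0.09977) = 17.08·0.9178 = 15.67 mg/L.

15.7 mg/L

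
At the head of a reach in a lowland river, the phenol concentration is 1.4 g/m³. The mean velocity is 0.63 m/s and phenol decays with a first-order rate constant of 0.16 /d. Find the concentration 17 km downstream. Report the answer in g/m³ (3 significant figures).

1.33 g/m³

Travel time t = 17 km / 0.63 m/s = 1.7e+04/0.63 = 2.698e+04 s = 0.3123 d.
First-order decay: C = 1.4·exp(−0.16·0.3123) = 1.4·0.9513 = 1.332 g/m³.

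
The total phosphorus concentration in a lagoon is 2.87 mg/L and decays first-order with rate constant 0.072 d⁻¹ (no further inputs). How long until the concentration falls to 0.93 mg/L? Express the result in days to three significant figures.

15.7 d

t = ln(C₀/C)/k = ln(2.87/0.93)/0.072 = 1.127/0.072 = 15.65 d.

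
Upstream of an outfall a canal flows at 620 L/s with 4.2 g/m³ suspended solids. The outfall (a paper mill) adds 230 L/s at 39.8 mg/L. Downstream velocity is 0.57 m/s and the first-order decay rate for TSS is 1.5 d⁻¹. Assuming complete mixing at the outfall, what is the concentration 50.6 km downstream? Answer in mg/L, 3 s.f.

230 L/s = 0.23 m³/s.
620 L/s = 0.62 m³/s.
After complete mixing, C₀ = (0.23·39.8 + 0.62·4.2) / 0.85 = 13.83 mg/L.
Travel time t = 5.06e+04 m / 0.57 m/s = 8.877e+04 s = 1.027 d.
C = 13.83·exp(−1.5·1.027) = 13.83·0.2141 = 2.962 mg/L.

2.96 mg/L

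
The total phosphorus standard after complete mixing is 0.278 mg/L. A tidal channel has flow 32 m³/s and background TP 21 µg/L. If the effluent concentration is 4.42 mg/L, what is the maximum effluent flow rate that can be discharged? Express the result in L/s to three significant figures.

21 µg/L = 0.021 mg/L.
Mass balance at complete mixing: C_std·(Q_w + Q_r) = Q_w·C_e + Q_r·C_b.
Rearranging, Q_w = Q_r·(C_std − C_b)/(C_e − C_std) = 32·(0.278 − 0.021) / (4.42 − 0.278) = 1.986 m³/s.
= 1986 L/s.

1990 L/s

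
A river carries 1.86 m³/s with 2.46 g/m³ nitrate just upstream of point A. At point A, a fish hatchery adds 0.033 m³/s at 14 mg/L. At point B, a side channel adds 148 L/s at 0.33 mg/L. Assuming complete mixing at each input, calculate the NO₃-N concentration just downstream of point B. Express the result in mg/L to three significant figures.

After input A: C = (1.86·2.46 + 0.033·14) / 1.893 = 2.661 mg/L.
148 L/s = 0.148 m³/s.
After input B: C = (1.893·2.661 + 0.148·0.33) / 2.041 = 2.492 mg/L.

2.49 mg/L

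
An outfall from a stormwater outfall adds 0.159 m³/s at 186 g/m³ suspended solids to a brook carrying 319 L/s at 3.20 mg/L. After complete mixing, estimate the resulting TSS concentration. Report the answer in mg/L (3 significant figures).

319 L/s = 0.319 m³/s.
By mass balance at complete mixing, C = (0.159·186 + 0.319·3.2) / (0.159 + 0.319) = 30.59/0.478 = 64.01 mg/L.

64.0 mg/L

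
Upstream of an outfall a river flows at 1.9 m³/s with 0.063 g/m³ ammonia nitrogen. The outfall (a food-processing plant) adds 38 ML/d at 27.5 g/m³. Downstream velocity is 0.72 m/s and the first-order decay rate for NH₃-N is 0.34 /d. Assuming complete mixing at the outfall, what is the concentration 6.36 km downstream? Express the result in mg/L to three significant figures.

38 ML/d = 0.4398 m³/s.
After complete mixing, C₀ = (0.4398·27.5 + 1.9·0.063) / 2.34 = 5.22 mg/L.
Travel time t = 6360 m / 0.72 m/s = 8833 s = 0.1022 d.
C = 5.22·exp(−0.34·0.1022) = 5.22·0.9658 = 5.042 mg/L.

5.04 mg/L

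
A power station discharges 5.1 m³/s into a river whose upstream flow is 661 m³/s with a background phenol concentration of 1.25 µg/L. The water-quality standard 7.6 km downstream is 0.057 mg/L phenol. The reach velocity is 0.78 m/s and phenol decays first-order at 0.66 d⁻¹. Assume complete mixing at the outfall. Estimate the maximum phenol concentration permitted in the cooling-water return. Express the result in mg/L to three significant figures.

1.25 µg/L = 0.00125 mg/L.
Travel time to the compliance point: t = 7600/0.78 = 9744 s = 0.1128 d; decay factor exp(−0.66·0.1128) = 0.9283.
So the concentration just after mixing may be at most 0.057/0.9283 = 0.0614 mg/L.
Mass balance: 0.0614·666.1 = 5.1·Cₑ + 661·0.00125.
Cₑ = (40.9 − 0.8263) / 5.1 = 7.858 mg/L.

7.86 mg/L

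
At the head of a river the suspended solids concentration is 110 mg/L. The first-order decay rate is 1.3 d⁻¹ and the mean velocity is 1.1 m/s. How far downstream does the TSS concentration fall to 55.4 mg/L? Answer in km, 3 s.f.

50.1 km

From C = C₀·e^(−kt), t = ln(C₀/C)/k = ln(110/55.4)/1.3 = 0.6859/1.3 = 0.5276 d.
Distance = v·t = 1.1 m/s × 4.559e+04 s = 5.014e+04 m = 50.14 km.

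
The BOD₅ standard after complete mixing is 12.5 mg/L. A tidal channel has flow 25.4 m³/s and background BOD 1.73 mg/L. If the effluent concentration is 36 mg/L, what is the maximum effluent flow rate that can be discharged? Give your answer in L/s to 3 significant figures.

Mass balance at complete mixing: C_std·(Q_w + Q_r) = Q_w·C_e + Q_r·C_b.
Rearranging, Q_w = Q_r·(C_std − C_b)/(C_e − C_std) = 25.4·(12.5 − 1.73) / (36 − 12.5) = 11.64 m³/s.
= 1.164e+04 L/s.

11600 L/s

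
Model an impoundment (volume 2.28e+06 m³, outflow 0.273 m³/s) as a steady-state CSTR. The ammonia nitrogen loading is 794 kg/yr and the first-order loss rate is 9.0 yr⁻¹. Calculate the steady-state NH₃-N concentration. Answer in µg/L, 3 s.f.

Outflow Q = 0.273 m³/s × 3.156e+07 s/yr = 8.615e+06 m³/yr.
Steady-state CSTR mass balance: W = Q·C + k·V·C, so C = W/(Q + kV).
Q + kV = 8.615e+06 + 9.0·2.28e+06 = 2.914e+07 m³/yr.
C = 794/2.914e+07 = 2.725e-05 kg/m³ = 0.02725 mg/L = 27.25 µg/L.

27.3 µg/L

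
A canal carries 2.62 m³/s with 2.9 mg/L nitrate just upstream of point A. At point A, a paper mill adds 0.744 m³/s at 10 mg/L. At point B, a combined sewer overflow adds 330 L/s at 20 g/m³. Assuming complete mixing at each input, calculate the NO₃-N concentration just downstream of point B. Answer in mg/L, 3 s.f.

After input A: C = (2.62·2.9 + 0.744·10) / 3.364 = 4.47 mg/L.
330 L/s = 0.33 m³/s.
After input B: C = (3.364·4.47 + 0.33·20) / 3.694 = 5.858 mg/L.

5.86 mg/L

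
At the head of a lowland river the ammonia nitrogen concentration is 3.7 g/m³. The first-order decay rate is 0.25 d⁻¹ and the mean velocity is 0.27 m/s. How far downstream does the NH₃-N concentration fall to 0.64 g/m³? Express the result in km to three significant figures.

From C = C₀·e^(−kt), t = ln(C₀/C)/k = ln(3.7/0.64)/0.25 = 1.755/0.25 = 7.018 d.
Distance = v·t = 0.27 m/s × 6.064e+05 s = 1.637e+05 m = 163.7 km.

164 km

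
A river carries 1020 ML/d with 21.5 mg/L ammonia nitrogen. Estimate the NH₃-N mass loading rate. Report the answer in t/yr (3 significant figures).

8010 t/yr

1020 ML/d = 11.81 m³/s.
Mass flux = Q·C = 11.81 m³/s × 21.5 g/m³ = 253.8 g/s.
= 253.8 g/s × 31.56 = 8010 t/yr.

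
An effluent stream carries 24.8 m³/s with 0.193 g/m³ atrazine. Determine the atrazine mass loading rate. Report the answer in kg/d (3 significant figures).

414 kg/d

Mass flux = Q·C = 24.8 m³/s × 0.193 g/m³ = 4.786 g/s.
= 4.786 g/s × 86.4 = 413.5 kg/d.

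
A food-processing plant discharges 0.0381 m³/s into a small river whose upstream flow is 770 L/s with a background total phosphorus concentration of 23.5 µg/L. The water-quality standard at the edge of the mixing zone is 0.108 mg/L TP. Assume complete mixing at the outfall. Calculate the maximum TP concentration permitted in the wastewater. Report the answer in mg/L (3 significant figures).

770 L/s = 0.77 m³/s.
23.5 µg/L = 0.0235 mg/L.
Mass balance: 0.108·0.8081 = 0.0381·Cₑ + 0.77·0.0235.
Cₑ = (0.08727 − 0.01809) / 0.0381 = 1.816 mg/L.

1.82 mg/L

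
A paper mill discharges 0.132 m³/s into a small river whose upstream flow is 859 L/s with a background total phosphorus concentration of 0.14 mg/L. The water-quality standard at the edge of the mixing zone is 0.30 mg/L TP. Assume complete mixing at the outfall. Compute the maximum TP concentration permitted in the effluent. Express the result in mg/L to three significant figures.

1.34 mg/L

859 L/s = 0.859 m³/s.
Mass balance: 0.3·0.991 = 0.132·Cₑ + 0.859·0.14.
Cₑ = (0.2973 − 0.1203) / 0.132 = 1.341 mg/L.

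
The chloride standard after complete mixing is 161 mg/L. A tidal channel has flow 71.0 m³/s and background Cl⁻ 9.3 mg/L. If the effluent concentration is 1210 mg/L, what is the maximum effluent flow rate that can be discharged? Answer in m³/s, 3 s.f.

Mass balance at complete mixing: C_std·(Q_w + Q_r) = Q_w·C_e + Q_r·C_b.
Rearranging, Q_w = Q_r·(C_std − C_b)/(C_e − C_std) = 71.0·(161 − 9.3) / (1210 − 161) = 10.27 m³/s.

10.3 m³/s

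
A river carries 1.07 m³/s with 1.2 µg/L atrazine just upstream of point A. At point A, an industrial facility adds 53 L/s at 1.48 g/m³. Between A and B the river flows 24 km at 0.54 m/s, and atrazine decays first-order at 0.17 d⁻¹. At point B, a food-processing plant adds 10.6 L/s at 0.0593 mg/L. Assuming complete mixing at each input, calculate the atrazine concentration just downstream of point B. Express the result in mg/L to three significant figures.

1.2 µg/L = 0.0012 mg/L.
53 L/s = 0.053 m³/s.
After input A: C = (1.07·0.0012 + 0.053·1.48) / 1.123 = 0.07099 mg/L.
Over the 24 km reach to input B (t = 4.444e+04 s = 0.5144 d), decay gives C = 0.07099·exp(−0.17·0.5144) = 0.06505 mg/L.
10.6 L/s = 0.0106 m³/s.
After input B: C = (1.123·0.06505 + 0.0106·0.0593) / 1.134 = 0.06499 mg/L.

0.0650 mg/L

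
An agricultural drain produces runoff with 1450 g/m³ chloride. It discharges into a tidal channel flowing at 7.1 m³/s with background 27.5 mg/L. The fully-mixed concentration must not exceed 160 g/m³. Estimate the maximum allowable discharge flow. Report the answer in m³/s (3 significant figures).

0.729 m³/s

Mass balance at complete mixing: C_std·(Q_w + Q_r) = Q_w·C_e + Q_r·C_b.
Rearranging, Q_w = Q_r·(C_std − C_b)/(C_e − C_std) = 7.1·(160 − 27.5) / (1450 − 160) = 0.7293 m³/s.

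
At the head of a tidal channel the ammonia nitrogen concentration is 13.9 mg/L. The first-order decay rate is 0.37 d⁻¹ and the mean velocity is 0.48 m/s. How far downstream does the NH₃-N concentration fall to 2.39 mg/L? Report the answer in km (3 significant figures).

197 km

From C = C₀·e^(−kt), t = ln(C₀/C)/k = ln(13.9/2.39)/0.37 = 1.761/0.37 = 4.758 d.
Distance = v·t = 0.48 m/s × 4.111e+05 s = 1.973e+05 m = 197.3 km.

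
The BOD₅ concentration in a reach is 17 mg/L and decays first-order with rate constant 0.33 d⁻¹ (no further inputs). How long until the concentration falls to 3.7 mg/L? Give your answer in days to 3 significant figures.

t = ln(C₀/C)/k = ln(17/3.7)/0.33 = 1.525/0.33 = 4.621 d.

4.62 d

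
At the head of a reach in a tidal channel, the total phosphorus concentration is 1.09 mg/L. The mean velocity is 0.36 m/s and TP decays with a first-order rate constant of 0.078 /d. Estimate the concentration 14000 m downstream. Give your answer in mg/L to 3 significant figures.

Travel time t = 14000 m / 0.36 m/s = 1.4e+04/0.36 = 3.889e+04 s = 0.4501 d.
First-order decay: C = 1.09·exp(−0.078·0.4501) = 1.09·0.9655 = 1.052 mg/L.

1.05 mg/L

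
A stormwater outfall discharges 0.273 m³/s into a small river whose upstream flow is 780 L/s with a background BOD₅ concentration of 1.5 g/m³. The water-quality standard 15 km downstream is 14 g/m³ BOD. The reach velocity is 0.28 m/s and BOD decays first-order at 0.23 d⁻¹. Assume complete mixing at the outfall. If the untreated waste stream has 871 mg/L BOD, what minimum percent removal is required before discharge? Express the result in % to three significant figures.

93.3 %

780 L/s = 0.78 m³/s.
Travel time to the compliance point: t = 1.5e+04/0.28 = 5.357e+04 s = 0.62 d; decay factor exp(−0.23·0.62) = 0.8671.
So the concentration just after mixing may be at most 14/0.8671 = 16.15 mg/L.
Mass balance: 16.15·1.053 = 0.273·Cₑ + 0.78·1.5.
Cₑ = (17 − 1.17) / 0.273 = 57.99 mg/L.
Required removal = 1 − 57.99/871 = 93.34 %.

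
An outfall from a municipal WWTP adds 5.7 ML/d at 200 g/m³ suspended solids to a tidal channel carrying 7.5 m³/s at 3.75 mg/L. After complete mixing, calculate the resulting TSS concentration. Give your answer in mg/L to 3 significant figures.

5.46 mg/L

5.7 ML/d = 0.06597 m³/s.
Flow-weighted mixing gives C = (0.06597·200 + 7.5·3.75) / (0.06597 + 7.5) = 41.32/7.566 = 5.461 mg/L.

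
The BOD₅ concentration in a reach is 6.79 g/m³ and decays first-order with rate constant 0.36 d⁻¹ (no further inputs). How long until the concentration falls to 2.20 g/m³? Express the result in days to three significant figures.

3.13 d

t = ln(C₀/C)/k = ln(6.79/2.20)/0.36 = 1.127/0.36 = 3.131 d.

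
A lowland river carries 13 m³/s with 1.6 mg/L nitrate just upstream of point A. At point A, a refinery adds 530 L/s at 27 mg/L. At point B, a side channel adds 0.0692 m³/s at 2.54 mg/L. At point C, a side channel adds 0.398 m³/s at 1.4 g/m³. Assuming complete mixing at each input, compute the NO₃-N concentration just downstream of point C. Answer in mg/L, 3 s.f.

2.56 mg/L

530 L/s = 0.53 m³/s.
After input A: C = (13·1.6 + 0.53·27) / 13.53 = 2.595 mg/L.
After input B: C = (13.53·2.595 + 0.0692·2.54) / 13.6 = 2.595 mg/L.
After input C: C = (13.6·2.595 + 0.398·1.4) / 14 = 2.561 mg/L.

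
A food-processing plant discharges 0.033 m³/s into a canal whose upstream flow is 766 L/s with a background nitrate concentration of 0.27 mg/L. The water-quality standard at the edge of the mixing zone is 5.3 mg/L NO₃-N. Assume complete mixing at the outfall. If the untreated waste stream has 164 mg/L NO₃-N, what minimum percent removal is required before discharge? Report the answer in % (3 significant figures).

25.6 %

766 L/s = 0.766 m³/s.
Mass balance: 5.3·0.799 = 0.033·Cₑ + 0.766·0.27.
Cₑ = (4.235 − 0.2068) / 0.033 = 122.1 mg/L.
Required removal = 1 − 122.1/164 = 25.58 %.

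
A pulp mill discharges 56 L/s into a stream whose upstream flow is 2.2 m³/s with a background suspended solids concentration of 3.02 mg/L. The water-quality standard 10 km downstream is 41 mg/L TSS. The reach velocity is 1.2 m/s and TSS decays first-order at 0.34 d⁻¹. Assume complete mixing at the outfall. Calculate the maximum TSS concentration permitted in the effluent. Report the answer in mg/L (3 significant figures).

56 L/s = 0.056 m³/s.
Travel time to the compliance point: t = 1e+04/1.2 = 8333 s = 0.09645 d; decay factor exp(−0.34·0.09645) = 0.9677.
So the concentration just after mixing may be at most 41/0.9677 = 42.37 mg/L.
Mass balance: 42.37·2.256 = 0.056·Cₑ + 2.2·3.02.
Cₑ = (95.58 − 6.644) / 0.056 = 1588 mg/L.

1590 mg/L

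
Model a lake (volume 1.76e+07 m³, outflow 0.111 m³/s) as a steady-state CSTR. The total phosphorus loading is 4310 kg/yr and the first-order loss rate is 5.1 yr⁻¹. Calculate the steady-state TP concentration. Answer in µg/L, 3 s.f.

46.2 µg/L

Outflow Q = 0.111 m³/s × 3.156e+07 s/yr = 3.503e+06 m³/yr.
Steady-state CSTR mass balance: W = Q·C + k·V·C, so C = W/(Q + kV).
Q + kV = 3.503e+06 + 5.1·1.76e+07 = 9.326e+07 m³/yr.
C = 4310/9.326e+07 = 4.621e-05 kg/m³ = 0.04621 mg/L = 46.21 µg/L.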